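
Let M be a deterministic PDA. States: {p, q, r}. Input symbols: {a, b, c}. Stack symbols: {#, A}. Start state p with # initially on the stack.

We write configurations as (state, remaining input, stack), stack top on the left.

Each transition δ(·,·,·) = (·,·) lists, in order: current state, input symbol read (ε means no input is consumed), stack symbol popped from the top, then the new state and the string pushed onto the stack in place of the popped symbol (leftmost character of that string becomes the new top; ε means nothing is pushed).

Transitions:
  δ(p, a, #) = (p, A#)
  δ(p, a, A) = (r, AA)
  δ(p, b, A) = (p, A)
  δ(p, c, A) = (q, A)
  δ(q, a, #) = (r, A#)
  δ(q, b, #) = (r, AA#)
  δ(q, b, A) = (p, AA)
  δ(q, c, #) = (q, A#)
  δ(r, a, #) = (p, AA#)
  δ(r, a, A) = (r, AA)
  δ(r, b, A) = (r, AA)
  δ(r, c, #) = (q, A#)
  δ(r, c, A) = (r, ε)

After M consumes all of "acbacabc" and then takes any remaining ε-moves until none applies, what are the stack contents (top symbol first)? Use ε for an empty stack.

AAA#

(p, acbacabc, #) ⊢ (p, cbacabc, A#) ⊢ (q, bacabc, A#) ⊢ (p, acabc, AA#) ⊢ (r, cabc, AAA#) ⊢ (r, abc, AA#) ⊢ (r, bc, AAA#) ⊢ (r, c, AAAA#) ⊢ (r, ε, AAA#)
All input consumed in state r with stack AAA#.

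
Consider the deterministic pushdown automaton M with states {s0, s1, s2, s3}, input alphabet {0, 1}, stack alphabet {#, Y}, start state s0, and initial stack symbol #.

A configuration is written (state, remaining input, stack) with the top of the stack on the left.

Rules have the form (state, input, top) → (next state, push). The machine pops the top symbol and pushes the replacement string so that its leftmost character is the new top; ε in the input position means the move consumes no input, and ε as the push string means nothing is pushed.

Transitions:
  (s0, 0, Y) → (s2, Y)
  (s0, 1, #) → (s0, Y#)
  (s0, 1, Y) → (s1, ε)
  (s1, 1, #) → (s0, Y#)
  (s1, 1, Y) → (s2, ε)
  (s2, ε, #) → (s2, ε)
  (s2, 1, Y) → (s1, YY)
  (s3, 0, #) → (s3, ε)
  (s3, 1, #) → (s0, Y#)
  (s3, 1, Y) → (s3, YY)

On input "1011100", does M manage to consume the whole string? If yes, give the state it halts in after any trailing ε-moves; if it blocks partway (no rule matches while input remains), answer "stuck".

(s0, 1011100, #)
  read 1, top #: go to s0, push Y# → (s0, 011100, Y#)
  read 0, top Y: go to s2, push Y → (s2, 11100, Y#)
  read 1, top Y: go to s1, push YY → (s1, 1100, YY#)
  read 1, top Y: go to s2, push ε → (s2, 100, Y#)
  read 1, top Y: go to s1, push YY → (s1, 00, YY#)
No transition for (s1, 0, top Y); M blocks with input 00 remaining.

stuck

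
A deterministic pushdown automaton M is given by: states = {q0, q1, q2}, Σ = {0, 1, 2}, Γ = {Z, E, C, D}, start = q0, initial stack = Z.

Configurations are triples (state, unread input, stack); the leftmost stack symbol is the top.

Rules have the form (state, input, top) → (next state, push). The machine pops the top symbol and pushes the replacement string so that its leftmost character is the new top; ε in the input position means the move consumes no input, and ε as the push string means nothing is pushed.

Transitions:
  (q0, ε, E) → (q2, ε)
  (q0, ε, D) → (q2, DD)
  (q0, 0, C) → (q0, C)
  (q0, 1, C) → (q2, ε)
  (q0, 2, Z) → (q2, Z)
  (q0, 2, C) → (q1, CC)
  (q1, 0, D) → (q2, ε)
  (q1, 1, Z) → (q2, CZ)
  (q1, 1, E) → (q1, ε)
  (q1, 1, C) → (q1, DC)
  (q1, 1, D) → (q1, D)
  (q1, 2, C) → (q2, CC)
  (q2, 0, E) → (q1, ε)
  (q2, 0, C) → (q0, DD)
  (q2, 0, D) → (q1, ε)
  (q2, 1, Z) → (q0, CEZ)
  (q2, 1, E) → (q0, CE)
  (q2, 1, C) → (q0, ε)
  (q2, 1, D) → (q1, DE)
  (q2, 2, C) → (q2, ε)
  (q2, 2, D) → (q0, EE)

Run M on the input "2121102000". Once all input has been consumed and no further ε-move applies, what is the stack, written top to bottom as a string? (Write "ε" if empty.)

(q0, 2121102000, Z)
  read 2, top Z: go to q2, push Z → (q2, 121102000, Z)
  read 1, top Z: go to q0, push CEZ → (q0, 21102000, CEZ)
  read 2, top C: go to q1, push CC → (q1, 1102000, CCEZ)
  read 1, top C: go to q1, push DC → (q1, 102000, DCCEZ)
  read 1, top D: go to q1, push D → (q1, 02000, DCCEZ)
  read 0, top D: go to q2, push ε → (q2, 2000, CCEZ)
  read 2, top C: go to q2, push ε → (q2, 000, CEZ)
  read 0, top C: go to q0, push DD → (q0, 00, DDEZ)
  ε-move, top D: go to q2, push DD → (q2, 00, DDDEZ)
  read 0, top D: go to q1, push ε → (q1, 0, DDEZ)
  read 0, top D: go to q2, push ε → (q2, ε, DEZ)
All input consumed in state q2 with stack DEZ.

DEZ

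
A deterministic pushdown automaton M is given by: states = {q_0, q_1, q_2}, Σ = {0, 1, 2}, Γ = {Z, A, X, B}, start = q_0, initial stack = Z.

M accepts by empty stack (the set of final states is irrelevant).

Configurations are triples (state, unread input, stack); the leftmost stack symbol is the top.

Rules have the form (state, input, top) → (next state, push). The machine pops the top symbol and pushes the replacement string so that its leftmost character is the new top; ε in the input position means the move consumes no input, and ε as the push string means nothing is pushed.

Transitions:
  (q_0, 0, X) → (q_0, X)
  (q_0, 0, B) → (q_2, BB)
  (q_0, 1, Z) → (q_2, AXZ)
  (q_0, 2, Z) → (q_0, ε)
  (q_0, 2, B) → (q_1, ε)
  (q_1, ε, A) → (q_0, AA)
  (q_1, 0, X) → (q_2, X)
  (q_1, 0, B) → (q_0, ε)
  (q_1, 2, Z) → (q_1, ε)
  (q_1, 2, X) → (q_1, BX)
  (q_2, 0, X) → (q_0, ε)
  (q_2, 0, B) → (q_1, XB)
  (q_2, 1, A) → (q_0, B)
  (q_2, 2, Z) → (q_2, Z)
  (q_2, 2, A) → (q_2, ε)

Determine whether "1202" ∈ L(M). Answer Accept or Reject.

Accept

(q_0, 1202, Z)
  read 1, top Z: go to q_2, push AXZ → (q_2, 202, AXZ)
  read 2, top A: go to q_2, push ε → (q_2, 02, XZ)
  read 0, top X: go to q_0, push ε → (q_0, 2, Z)
  read 2, top Z: go to q_0, push ε → (q_0, ε, ε)
All input consumed and the stack is empty.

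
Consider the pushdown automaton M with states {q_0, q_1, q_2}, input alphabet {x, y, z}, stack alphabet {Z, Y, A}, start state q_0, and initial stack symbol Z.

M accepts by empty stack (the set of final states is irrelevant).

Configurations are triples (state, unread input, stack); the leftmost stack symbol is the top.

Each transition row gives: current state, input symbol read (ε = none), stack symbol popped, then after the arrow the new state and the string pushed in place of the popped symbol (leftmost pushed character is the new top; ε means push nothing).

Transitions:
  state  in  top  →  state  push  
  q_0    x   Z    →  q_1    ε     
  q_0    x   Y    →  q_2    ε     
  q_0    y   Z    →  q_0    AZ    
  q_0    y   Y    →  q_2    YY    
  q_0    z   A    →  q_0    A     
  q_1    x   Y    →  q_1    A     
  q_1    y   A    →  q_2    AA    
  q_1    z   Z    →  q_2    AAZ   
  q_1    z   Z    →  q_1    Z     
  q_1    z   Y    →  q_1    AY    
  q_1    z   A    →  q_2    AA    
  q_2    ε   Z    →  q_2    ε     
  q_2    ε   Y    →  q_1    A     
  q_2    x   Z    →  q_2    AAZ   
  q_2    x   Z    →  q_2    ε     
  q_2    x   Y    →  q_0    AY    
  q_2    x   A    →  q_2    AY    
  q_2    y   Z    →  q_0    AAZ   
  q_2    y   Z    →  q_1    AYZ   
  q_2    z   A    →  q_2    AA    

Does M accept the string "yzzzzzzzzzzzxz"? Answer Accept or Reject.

No computation consumes all input and empties the stack.

Reject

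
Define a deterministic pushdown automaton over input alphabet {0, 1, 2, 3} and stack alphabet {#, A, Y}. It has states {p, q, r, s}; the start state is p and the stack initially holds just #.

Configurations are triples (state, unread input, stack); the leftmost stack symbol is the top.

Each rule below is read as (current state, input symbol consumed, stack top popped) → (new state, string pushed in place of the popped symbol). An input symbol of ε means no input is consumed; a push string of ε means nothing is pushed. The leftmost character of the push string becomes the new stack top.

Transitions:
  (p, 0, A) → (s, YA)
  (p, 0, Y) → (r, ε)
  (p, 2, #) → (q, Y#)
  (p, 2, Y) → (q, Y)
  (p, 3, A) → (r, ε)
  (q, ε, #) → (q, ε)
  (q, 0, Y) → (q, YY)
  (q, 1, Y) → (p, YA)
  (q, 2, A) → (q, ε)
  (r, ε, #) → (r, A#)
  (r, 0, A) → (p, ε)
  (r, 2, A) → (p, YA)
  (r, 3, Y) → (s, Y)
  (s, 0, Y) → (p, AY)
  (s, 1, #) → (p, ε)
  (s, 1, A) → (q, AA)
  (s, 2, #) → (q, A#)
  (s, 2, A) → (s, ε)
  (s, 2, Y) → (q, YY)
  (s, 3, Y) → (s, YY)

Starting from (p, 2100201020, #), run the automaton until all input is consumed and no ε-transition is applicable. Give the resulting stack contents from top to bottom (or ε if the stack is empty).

(p, 2100201020, #)
  read 2, top #: go to q, push Y# → (q, 100201020, Y#)
  read 1, top Y: go to p, push YA → (p, 00201020, YA#)
  read 0, top Y: go to r, push ε → (r, 0201020, A#)
  read 0, top A: go to p, push ε → (p, 201020, #)
  read 2, top #: go to q, push Y# → (q, 01020, Y#)
  read 0, top Y: go to q, push YY → (q, 1020, YY#)
  read 1, top Y: go to p, push YA → (p, 020, YAY#)
  read 0, top Y: go to r, push ε → (r, 20, AY#)
  read 2, top A: go to p, push YA → (p, 0, YAY#)
  read 0, top Y: go to r, push ε → (r, ε, AY#)
All input consumed in state r with stack AY#.

AY#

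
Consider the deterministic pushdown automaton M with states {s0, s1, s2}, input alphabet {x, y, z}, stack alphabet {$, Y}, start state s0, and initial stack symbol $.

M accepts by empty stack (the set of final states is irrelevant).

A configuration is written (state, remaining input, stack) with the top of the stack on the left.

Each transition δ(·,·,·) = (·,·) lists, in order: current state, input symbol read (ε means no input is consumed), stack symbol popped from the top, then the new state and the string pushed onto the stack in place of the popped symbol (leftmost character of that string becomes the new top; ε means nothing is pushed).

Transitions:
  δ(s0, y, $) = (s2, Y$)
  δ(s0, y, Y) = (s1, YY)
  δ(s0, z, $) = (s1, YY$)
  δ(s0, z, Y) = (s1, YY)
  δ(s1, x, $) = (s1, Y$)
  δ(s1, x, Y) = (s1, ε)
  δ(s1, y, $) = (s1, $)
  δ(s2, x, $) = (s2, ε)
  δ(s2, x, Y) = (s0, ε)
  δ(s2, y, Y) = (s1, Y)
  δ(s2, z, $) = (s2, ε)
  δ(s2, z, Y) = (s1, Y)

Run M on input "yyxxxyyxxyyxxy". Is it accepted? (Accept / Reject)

(s0, yyxxxyyxxyyxxy, $) ⊢ (s2, yxxxyyxxyyxxy, Y$) ⊢ (s1, xxxyyxxyyxxy, Y$) ⊢ (s1, xxyyxxyyxxy, $) ⊢ (s1, xyyxxyyxxy, Y$) ⊢ (s1, yyxxyyxxy, $) ⊢ (s1, yxxyyxxy, $) ⊢ (s1, xxyyxxy, $) ⊢ (s1, xyyxxy, Y$) ⊢ (s1, yyxxy, $) ⊢ (s1, yxxy, $) ⊢ (s1, xxy, $) ⊢ (s1, xy, Y$) ⊢ (s1, y, $) ⊢ (s1, ε, $)
All input consumed; stack is $, not empty, and no further ε-move applies.

Reject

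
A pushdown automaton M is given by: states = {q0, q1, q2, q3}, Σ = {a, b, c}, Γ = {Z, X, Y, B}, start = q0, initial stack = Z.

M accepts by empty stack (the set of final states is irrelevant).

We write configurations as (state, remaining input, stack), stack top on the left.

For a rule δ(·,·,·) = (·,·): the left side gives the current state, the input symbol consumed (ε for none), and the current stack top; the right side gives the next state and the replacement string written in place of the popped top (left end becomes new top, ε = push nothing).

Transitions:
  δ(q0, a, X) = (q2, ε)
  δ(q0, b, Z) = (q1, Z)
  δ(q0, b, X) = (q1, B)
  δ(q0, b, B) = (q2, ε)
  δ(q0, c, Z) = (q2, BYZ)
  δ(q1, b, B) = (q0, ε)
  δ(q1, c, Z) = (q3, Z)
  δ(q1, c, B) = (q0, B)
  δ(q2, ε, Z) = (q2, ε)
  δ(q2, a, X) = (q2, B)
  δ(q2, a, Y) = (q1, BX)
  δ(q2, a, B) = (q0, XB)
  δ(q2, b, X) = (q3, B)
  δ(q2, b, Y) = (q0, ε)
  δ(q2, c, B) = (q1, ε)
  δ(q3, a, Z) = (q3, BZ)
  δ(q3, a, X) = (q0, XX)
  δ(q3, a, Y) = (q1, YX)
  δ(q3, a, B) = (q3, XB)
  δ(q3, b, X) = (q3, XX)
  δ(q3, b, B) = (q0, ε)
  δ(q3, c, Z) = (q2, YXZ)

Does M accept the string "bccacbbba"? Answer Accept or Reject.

Accept

One accepting computation: (q0, bccacbbba, Z) ⊢ (q1, ccacbbba, Z) ⊢ (q3, cacbbba, Z) ⊢ (q2, acbbba, YXZ) ⊢ (q1, cbbba, BXXZ) ⊢ (q0, bbba, BXXZ) ⊢ (q2, bba, XXZ) ⊢ (q3, ba, BXZ) ⊢ (q0, a, XZ) ⊢ (q2, ε, Z) ⊢ (q2, ε, ε)
All input consumed and the stack is empty.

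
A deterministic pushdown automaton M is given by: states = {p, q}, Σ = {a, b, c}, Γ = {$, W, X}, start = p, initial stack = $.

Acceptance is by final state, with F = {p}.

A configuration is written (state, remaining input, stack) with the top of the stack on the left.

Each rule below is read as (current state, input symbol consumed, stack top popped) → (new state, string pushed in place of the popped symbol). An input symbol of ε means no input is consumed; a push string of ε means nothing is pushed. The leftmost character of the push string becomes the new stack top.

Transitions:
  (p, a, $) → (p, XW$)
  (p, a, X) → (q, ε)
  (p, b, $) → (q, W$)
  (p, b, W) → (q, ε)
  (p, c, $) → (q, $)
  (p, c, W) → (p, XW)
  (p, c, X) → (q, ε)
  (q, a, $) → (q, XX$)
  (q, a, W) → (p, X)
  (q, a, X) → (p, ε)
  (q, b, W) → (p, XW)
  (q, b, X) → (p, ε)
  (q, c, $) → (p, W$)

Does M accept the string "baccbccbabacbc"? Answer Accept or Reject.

(p, baccbccbabacbc, $)
  read b, top $: go to q, push W$ → (q, accbccbabacbc, W$)
  read a, top W: go to p, push X → (p, ccbccbabacbc, X$)
  read c, top X: go to q, push ε → (q, cbccbabacbc, $)
  read c, top $: go to p, push W$ → (p, bccbabacbc, W$)
  read b, top W: go to q, push ε → (q, ccbabacbc, $)
  read c, top $: go to p, push W$ → (p, cbabacbc, W$)
  read c, top W: go to p, push XW → (p, babacbc, XW$)
No transition applies at (p, babacbc, XW$); input not fully consumed.

Reject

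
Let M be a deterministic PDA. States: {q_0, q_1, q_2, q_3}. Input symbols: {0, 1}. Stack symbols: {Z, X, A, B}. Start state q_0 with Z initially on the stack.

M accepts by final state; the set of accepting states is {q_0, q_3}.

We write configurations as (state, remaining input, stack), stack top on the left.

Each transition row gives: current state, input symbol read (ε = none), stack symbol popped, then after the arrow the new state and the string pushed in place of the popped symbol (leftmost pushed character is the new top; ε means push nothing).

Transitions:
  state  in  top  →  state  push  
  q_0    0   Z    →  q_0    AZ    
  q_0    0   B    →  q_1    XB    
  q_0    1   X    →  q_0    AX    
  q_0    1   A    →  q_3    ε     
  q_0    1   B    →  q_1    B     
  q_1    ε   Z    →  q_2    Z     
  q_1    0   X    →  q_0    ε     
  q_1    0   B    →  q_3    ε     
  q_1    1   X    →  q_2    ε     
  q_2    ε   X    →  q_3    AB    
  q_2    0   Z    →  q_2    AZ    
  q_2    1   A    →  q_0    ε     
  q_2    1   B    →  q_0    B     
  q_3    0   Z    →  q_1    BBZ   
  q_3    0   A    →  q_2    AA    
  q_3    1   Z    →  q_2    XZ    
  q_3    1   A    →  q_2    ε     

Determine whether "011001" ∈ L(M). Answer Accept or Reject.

(q_0, 011001, Z)
  read 0, top Z: go to q_0, push AZ → (q_0, 11001, AZ)
  read 1, top A: go to q_3, push ε → (q_3, 1001, Z)
  read 1, top Z: go to q_2, push XZ → (q_2, 001, XZ)
  ε-move, top X: go to q_3, push AB → (q_3, 001, ABZ)
  read 0, top A: go to q_2, push AA → (q_2, 01, AABZ)
No transition applies at (q_2, 01, AABZ); input not fully consumed.

Reject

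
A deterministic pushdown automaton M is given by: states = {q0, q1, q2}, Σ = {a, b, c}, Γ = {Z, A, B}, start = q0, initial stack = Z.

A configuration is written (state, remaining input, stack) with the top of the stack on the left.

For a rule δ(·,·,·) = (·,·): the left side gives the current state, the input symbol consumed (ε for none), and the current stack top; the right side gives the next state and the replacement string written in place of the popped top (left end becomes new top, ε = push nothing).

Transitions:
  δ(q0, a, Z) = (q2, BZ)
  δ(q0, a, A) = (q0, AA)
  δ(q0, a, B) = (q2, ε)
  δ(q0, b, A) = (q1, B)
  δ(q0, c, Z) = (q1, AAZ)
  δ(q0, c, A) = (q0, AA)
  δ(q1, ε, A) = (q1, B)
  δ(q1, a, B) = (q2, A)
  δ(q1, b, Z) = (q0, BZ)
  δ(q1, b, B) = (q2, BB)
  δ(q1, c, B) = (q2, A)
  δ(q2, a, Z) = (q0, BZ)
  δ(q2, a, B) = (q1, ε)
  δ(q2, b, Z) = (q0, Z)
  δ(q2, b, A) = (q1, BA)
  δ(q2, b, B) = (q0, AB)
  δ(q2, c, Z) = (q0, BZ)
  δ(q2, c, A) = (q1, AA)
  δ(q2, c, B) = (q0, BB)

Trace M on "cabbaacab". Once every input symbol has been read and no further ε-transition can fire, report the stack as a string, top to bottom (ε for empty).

BAAAAZ

(q0, cabbaacab, Z)
  read c, top Z: go to q1, push AAZ → (q1, abbaacab, AAZ)
  ε-move, top A: go to q1, push B → (q1, abbaacab, BAZ)
  read a, top B: go to q2, push A → (q2, bbaacab, AAZ)
  read b, top A: go to q1, push BA → (q1, baacab, BAAZ)
  read b, top B: go to q2, push BB → (q2, aacab, BBAAZ)
  read a, top B: go to q1, push ε → (q1, acab, BAAZ)
  read a, top B: go to q2, push A → (q2, cab, AAAZ)
  read c, top A: go to q1, push AA → (q1, ab, AAAAZ)
  ε-move, top A: go to q1, push B → (q1, ab, BAAAZ)
  read a, top B: go to q2, push A → (q2, b, AAAAZ)
  read b, top A: go to q1, push BA → (q1, ε, BAAAAZ)
All input consumed in state q1 with stack BAAAAZ.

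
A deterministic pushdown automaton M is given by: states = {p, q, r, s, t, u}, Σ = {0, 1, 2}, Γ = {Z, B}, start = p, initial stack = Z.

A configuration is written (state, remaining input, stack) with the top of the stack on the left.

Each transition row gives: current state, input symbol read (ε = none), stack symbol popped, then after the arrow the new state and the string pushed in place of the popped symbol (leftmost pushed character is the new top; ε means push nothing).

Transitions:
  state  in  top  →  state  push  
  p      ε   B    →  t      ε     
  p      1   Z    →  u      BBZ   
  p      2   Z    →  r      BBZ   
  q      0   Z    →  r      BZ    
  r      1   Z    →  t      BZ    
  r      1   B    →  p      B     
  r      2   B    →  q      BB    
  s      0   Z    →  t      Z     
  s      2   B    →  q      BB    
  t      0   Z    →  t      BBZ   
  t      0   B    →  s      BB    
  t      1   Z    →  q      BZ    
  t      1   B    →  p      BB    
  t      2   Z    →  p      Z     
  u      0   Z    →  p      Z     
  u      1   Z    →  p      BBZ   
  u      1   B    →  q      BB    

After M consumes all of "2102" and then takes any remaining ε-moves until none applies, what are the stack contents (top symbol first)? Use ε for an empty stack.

(p, 2102, Z)
  read 2, top Z: go to r, push BBZ → (r, 102, BBZ)
  read 1, top B: go to p, push B → (p, 02, BBZ)
  ε-move, top B: go to t, push ε → (t, 02, BZ)
  read 0, top B: go to s, push BB → (s, 2, BBZ)
  read 2, top B: go to q, push BB → (q, ε, BBBZ)
All input consumed in state q with stack BBBZ.

BBBZ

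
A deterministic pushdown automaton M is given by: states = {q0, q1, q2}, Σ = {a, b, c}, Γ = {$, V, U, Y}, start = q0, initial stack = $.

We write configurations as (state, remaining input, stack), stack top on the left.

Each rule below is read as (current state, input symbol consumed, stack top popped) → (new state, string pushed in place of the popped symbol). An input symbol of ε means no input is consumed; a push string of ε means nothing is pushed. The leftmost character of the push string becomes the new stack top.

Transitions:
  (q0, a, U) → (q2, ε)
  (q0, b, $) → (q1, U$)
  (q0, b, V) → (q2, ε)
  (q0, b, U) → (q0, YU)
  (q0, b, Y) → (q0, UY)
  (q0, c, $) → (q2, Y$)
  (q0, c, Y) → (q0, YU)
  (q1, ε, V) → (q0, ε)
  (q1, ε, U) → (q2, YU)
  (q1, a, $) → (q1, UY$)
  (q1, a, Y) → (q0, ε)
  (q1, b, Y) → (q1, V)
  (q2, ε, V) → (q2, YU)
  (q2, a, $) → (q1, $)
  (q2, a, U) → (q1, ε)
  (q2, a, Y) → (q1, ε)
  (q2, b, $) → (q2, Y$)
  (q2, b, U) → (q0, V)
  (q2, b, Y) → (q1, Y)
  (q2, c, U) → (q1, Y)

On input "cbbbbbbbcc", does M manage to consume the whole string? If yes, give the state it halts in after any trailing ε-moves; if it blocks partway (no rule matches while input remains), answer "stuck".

stuck

(q0, cbbbbbbbcc, $) ⊢ (q2, bbbbbbbcc, Y$) ⊢ (q1, bbbbbbcc, Y$) ⊢ (q1, bbbbbcc, V$) ⊢ (q0, bbbbbcc, $) ⊢ (q1, bbbbcc, U$) ⊢ (q2, bbbbcc, YU$) ⊢ (q1, bbbcc, YU$) ⊢ (q1, bbcc, VU$) ⊢ (q0, bbcc, U$) ⊢ (q0, bcc, YU$) ⊢ (q0, cc, UYU$)
No transition for (q0, c, top U); M blocks with input cc remaining.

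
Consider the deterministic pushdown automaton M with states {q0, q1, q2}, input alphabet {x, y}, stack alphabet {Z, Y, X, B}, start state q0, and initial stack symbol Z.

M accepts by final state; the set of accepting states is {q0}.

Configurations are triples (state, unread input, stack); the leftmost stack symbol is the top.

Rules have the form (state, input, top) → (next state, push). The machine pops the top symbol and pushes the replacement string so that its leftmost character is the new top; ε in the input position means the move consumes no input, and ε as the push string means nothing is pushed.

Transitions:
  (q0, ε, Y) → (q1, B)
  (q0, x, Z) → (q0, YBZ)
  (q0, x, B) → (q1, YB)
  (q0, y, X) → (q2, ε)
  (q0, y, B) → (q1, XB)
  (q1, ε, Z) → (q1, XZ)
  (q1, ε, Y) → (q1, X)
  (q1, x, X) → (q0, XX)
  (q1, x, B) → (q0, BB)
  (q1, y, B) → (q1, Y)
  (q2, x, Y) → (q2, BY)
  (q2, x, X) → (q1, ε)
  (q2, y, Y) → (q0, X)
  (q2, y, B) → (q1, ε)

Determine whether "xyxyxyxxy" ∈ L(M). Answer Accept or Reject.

Reject

(q0, xyxyxyxxy, Z) ⊢ (q0, yxyxyxxy, YBZ) ⊢ (q1, yxyxyxxy, BBZ) ⊢ (q1, xyxyxxy, YBZ) ⊢ (q1, xyxyxxy, XBZ) ⊢ (q0, yxyxxy, XXBZ) ⊢ (q2, xyxxy, XBZ) ⊢ (q1, yxxy, BZ) ⊢ (q1, xxy, YZ) ⊢ (q1, xxy, XZ) ⊢ (q0, xy, XXZ)
No transition applies at (q0, xy, XXZ); input not fully consumed.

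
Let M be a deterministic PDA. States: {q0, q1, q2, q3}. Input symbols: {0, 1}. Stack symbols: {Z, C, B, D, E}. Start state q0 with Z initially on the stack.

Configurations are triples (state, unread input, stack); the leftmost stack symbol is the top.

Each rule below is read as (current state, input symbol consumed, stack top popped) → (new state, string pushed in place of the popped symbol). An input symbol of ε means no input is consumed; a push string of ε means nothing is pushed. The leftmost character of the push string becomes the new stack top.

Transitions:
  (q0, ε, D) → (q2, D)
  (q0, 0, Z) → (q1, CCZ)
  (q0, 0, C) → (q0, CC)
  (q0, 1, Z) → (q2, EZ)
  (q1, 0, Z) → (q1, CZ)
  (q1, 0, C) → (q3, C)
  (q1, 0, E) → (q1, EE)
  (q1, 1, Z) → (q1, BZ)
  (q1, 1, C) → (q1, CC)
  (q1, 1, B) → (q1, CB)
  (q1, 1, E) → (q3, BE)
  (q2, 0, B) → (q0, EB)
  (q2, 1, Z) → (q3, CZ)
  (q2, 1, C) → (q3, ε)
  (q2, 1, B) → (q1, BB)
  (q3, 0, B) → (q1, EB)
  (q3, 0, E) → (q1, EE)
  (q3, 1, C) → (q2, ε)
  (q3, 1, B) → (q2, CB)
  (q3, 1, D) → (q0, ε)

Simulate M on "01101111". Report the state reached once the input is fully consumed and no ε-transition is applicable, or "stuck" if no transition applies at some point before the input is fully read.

(q0, 01101111, Z) ⊢ (q1, 1101111, CCZ) ⊢ (q1, 101111, CCCZ) ⊢ (q1, 01111, CCCCZ) ⊢ (q3, 1111, CCCCZ) ⊢ (q2, 111, CCCZ) ⊢ (q3, 11, CCZ) ⊢ (q2, 1, CZ) ⊢ (q3, ε, Z)
All input consumed; M is in state q3.

q3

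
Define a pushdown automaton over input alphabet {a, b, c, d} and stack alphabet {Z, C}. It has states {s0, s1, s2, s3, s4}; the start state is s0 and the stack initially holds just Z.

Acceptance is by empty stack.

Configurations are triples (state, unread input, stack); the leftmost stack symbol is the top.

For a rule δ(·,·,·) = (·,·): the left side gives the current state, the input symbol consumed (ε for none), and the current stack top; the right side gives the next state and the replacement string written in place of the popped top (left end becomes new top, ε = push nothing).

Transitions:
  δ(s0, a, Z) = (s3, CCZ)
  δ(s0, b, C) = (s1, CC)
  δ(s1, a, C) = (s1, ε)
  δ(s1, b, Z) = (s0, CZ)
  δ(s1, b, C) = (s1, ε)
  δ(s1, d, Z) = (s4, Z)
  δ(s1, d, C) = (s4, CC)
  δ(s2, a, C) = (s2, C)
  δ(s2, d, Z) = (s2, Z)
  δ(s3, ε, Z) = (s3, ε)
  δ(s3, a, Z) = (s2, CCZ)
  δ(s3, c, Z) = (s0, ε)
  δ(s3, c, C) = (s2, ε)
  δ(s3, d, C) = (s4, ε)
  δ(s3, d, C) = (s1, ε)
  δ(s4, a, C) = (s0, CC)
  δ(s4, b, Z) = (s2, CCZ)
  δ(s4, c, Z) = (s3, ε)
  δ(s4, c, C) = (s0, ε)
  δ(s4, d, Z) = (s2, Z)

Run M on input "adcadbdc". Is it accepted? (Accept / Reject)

One accepting computation: (s0, adcadbdc, Z) ⊢ (s3, dcadbdc, CCZ) ⊢ (s4, cadbdc, CZ) ⊢ (s0, adbdc, Z) ⊢ (s3, dbdc, CCZ) ⊢ (s1, bdc, CZ) ⊢ (s1, dc, Z) ⊢ (s4, c, Z) ⊢ (s3, ε, ε)
All input consumed and the stack is empty.

Accept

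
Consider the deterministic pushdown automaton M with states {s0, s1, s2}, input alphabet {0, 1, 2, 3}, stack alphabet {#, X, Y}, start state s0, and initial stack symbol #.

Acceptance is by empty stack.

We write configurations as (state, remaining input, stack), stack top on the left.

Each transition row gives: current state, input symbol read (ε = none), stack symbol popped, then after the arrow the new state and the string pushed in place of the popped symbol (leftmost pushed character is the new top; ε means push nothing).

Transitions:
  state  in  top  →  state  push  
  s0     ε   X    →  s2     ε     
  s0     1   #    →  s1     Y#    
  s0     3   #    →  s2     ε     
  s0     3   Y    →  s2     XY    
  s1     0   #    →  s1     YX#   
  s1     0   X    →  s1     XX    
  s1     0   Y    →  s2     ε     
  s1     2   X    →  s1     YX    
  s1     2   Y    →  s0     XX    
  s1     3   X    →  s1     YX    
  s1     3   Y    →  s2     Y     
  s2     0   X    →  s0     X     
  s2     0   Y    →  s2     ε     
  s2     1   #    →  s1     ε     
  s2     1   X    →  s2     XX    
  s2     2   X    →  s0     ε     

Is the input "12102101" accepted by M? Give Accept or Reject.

(s0, 12102101, #)
  read 1, top #: go to s1, push Y# → (s1, 2102101, Y#)
  read 2, top Y: go to s0, push XX → (s0, 102101, XX#)
  ε-move, top X: go to s2, push ε → (s2, 102101, X#)
  read 1, top X: go to s2, push XX → (s2, 02101, XX#)
  read 0, top X: go to s0, push X → (s0, 2101, XX#)
  ε-move, top X: go to s2, push ε → (s2, 2101, X#)
  read 2, top X: go to s0, push ε → (s0, 101, #)
  read 1, top #: go to s1, push Y# → (s1, 01, Y#)
  read 0, top Y: go to s2, push ε → (s2, 1, #)
  read 1, top #: go to s1, push ε → (s1, ε, ε)
All input consumed and the stack is empty.

Accept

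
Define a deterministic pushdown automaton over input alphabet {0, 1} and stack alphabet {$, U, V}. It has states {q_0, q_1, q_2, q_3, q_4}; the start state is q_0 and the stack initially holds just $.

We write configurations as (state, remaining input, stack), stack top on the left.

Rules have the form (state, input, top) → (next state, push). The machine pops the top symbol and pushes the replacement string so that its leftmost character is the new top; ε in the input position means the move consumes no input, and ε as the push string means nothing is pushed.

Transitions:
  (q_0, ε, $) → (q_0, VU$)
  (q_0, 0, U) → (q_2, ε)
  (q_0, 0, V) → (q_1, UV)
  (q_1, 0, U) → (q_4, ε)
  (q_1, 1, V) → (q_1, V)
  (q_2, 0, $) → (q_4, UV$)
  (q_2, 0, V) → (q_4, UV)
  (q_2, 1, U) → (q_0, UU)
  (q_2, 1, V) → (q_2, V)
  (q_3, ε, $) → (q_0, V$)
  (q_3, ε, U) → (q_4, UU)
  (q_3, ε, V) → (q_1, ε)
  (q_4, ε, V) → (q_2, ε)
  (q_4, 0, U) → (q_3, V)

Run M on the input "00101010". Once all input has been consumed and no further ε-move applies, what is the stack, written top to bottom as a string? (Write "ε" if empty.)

(q_0, 00101010, $)
  ε-move, top $: go to q_0, push VU$ → (q_0, 00101010, VU$)
  read 0, top V: go to q_1, push UV → (q_1, 0101010, UVU$)
  read 0, top U: go to q_4, push ε → (q_4, 101010, VU$)
  ε-move, top V: go to q_2, push ε → (q_2, 101010, U$)
  read 1, top U: go to q_0, push UU → (q_0, 01010, UU$)
  read 0, top U: go to q_2, push ε → (q_2, 1010, U$)
  read 1, top U: go to q_0, push UU → (q_0, 010, UU$)
  read 0, top U: go to q_2, push ε → (q_2, 10, U$)
  read 1, top U: go to q_0, push UU → (q_0, 0, UU$)
  read 0, top U: go to q_2, push ε → (q_2, ε, U$)
All input consumed in state q_2 with stack U$.

U$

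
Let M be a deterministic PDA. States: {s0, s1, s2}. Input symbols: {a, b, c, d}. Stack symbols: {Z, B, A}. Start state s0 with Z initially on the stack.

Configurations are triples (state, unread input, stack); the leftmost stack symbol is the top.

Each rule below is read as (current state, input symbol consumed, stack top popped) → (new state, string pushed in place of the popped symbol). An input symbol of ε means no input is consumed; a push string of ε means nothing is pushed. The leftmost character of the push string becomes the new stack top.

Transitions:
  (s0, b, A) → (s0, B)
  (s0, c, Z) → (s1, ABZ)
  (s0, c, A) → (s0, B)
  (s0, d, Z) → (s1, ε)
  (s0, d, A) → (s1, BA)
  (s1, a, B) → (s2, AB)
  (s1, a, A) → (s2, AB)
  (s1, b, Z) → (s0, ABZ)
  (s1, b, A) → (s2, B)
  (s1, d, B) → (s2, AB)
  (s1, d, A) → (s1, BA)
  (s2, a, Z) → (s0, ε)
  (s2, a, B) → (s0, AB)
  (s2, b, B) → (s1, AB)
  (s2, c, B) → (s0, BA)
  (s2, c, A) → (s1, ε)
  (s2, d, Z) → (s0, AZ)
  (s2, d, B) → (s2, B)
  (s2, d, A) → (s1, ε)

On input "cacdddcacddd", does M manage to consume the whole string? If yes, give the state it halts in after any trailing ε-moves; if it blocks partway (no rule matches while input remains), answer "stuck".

s2

(s0, cacdddcacddd, Z) ⊢ (s1, acdddcacddd, ABZ) ⊢ (s2, cdddcacddd, ABBZ) ⊢ (s1, dddcacddd, BBZ) ⊢ (s2, ddcacddd, ABBZ) ⊢ (s1, dcacddd, BBZ) ⊢ (s2, cacddd, ABBZ) ⊢ (s1, acddd, BBZ) ⊢ (s2, cddd, ABBZ) ⊢ (s1, ddd, BBZ) ⊢ (s2, dd, ABBZ) ⊢ (s1, d, BBZ) ⊢ (s2, ε, ABBZ)
All input consumed; M is in state s2.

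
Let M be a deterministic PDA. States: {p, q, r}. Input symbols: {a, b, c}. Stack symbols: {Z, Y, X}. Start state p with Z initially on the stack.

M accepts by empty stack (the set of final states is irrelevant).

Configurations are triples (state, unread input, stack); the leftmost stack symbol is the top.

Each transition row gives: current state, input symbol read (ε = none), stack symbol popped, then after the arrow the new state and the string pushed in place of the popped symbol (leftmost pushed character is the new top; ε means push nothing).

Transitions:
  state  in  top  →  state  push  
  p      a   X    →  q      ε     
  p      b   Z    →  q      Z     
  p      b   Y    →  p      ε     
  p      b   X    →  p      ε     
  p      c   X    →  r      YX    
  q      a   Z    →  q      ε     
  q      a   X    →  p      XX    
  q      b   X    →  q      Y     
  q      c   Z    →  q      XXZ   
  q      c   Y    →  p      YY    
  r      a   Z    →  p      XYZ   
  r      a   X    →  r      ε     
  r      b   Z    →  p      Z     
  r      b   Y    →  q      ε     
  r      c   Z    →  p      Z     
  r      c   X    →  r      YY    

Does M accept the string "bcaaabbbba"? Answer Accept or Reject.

(p, bcaaabbbba, Z)
  read b, top Z: go to q, push Z → (q, caaabbbba, Z)
  read c, top Z: go to q, push XXZ → (q, aaabbbba, XXZ)
  read a, top X: go to p, push XX → (p, aabbbba, XXXZ)
  read a, top X: go to q, push ε → (q, abbbba, XXZ)
  read a, top X: go to p, push XX → (p, bbbba, XXXZ)
  read b, top X: go to p, push ε → (p, bbba, XXZ)
  read b, top X: go to p, push ε → (p, bba, XZ)
  read b, top X: go to p, push ε → (p, ba, Z)
  read b, top Z: go to q, push Z → (q, a, Z)
  read a, top Z: go to q, push ε → (q, ε, ε)
All input consumed and the stack is empty.

Accept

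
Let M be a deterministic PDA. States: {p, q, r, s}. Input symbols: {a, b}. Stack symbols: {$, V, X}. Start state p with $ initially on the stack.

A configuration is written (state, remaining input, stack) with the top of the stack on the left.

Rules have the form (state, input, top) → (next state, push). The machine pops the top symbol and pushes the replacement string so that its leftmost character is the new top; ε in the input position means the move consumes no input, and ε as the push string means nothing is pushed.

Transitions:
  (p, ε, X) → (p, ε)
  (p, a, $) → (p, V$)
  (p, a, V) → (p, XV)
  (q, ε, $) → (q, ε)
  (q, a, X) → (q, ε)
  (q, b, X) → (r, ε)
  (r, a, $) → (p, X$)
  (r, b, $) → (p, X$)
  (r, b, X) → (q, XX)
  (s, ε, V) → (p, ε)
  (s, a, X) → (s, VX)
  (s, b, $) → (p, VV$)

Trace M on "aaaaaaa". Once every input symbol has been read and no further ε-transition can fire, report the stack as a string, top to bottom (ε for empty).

(p, aaaaaaa, $) ⊢ (p, aaaaaa, V$) ⊢ (p, aaaaa, XV$) ⊢ (p, aaaaa, V$) ⊢ (p, aaaa, XV$) ⊢ (p, aaaa, V$) ⊢ (p, aaa, XV$) ⊢ (p, aaa, V$) ⊢ (p, aa, XV$) ⊢ (p, aa, V$) ⊢ (p, a, XV$) ⊢ (p, a, V$) ⊢ (p, ε, XV$) ⊢ (p, ε, V$)
All input consumed in state p with stack V$.

V$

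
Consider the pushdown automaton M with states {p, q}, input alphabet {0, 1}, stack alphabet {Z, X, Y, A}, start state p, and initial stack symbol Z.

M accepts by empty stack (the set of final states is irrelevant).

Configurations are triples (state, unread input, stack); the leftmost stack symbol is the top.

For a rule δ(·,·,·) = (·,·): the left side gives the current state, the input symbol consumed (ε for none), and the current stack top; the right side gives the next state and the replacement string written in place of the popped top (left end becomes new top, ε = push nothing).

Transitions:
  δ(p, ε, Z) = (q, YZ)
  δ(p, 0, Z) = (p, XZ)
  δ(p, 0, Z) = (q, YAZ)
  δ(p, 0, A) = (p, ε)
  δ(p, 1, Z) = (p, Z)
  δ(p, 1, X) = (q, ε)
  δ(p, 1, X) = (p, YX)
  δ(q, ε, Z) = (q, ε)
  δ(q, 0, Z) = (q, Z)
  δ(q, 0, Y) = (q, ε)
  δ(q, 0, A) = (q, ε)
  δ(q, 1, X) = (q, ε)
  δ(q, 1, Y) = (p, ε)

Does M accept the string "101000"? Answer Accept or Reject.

One accepting computation: (p, 101000, Z) ⊢ (p, 01000, Z) ⊢ (p, 1000, XZ) ⊢ (q, 000, Z) ⊢ (q, 00, Z) ⊢ (q, 0, Z) ⊢ (q, ε, Z) ⊢ (q, ε, ε)
All input consumed and the stack is empty.

Accept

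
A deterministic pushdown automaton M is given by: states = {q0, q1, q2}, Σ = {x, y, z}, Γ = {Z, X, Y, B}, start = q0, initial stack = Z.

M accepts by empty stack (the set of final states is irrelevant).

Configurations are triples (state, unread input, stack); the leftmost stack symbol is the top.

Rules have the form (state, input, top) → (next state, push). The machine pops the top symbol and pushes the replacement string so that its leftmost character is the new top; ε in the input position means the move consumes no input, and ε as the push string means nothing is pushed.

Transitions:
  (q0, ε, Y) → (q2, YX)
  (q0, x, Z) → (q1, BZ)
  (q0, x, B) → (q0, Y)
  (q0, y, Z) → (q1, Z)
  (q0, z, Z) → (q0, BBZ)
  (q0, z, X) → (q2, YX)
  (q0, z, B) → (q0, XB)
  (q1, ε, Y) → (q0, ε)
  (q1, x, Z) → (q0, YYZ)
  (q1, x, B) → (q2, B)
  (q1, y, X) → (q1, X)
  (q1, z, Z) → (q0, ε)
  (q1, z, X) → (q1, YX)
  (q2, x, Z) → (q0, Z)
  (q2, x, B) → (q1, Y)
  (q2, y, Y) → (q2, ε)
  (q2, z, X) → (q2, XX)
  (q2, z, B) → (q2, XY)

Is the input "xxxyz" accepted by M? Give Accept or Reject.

(q0, xxxyz, Z) ⊢ (q1, xxyz, BZ) ⊢ (q2, xyz, BZ) ⊢ (q1, yz, YZ) ⊢ (q0, yz, Z) ⊢ (q1, z, Z) ⊢ (q0, ε, ε)
All input consumed and the stack is empty.

Accept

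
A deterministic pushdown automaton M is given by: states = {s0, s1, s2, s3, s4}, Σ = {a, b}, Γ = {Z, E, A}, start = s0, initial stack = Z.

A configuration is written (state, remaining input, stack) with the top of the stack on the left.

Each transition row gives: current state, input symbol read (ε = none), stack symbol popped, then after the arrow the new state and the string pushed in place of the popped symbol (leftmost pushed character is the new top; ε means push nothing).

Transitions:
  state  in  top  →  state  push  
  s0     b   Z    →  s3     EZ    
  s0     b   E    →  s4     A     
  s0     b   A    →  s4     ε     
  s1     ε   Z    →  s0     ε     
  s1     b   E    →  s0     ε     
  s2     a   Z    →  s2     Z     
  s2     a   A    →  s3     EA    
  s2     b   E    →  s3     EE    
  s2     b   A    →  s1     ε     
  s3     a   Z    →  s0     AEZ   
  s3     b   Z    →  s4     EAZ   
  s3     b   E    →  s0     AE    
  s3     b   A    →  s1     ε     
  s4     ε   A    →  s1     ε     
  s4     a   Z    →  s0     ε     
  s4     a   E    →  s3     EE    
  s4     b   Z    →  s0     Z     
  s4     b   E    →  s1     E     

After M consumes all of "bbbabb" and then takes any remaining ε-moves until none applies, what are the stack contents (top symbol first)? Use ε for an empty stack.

(s0, bbbabb, Z)
  read b, top Z: go to s3, push EZ → (s3, bbabb, EZ)
  read b, top E: go to s0, push AE → (s0, babb, AEZ)
  read b, top A: go to s4, push ε → (s4, abb, EZ)
  read a, top E: go to s3, push EE → (s3, bb, EEZ)
  read b, top E: go to s0, push AE → (s0, b, AEEZ)
  read b, top A: go to s4, push ε → (s4, ε, EEZ)
All input consumed in state s4 with stack EEZ.

EEZ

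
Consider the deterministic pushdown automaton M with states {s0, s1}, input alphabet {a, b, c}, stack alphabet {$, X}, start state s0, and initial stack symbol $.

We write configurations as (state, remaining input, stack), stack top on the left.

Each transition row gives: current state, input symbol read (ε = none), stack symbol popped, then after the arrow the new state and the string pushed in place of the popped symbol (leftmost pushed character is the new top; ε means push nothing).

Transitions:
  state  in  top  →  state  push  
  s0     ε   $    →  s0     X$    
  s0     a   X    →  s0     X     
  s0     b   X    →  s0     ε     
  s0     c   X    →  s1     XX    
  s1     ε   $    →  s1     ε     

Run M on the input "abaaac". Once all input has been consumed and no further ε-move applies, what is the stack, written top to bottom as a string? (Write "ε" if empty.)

XX$

(s0, abaaac, $)
  ε-move, top $: go to s0, push X$ → (s0, abaaac, X$)
  read a, top X: go to s0, push X → (s0, baaac, X$)
  read b, top X: go to s0, push ε → (s0, aaac, $)
  ε-move, top $: go to s0, push X$ → (s0, aaac, X$)
  read a, top X: go to s0, push X → (s0, aac, X$)
  read a, top X: go to s0, push X → (s0, ac, X$)
  read a, top X: go to s0, push X → (s0, c, X$)
  read c, top X: go to s1, push XX → (s1, ε, XX$)
All input consumed in state s1 with stack XX$.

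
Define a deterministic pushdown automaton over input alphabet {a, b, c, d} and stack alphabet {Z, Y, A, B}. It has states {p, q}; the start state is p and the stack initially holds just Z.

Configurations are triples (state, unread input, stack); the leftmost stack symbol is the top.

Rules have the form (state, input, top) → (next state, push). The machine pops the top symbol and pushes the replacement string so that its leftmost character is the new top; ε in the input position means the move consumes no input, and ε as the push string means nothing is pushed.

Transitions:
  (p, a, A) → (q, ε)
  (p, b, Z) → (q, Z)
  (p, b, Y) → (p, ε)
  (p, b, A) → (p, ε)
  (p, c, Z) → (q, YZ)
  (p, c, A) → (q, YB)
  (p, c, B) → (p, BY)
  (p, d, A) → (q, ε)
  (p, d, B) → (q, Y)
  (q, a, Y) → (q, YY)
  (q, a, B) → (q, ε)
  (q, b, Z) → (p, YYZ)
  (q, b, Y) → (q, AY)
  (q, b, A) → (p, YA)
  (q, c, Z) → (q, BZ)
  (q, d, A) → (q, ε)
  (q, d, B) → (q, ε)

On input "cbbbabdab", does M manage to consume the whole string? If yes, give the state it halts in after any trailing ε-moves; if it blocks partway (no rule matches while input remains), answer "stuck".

(p, cbbbabdab, Z)
  read c, top Z: go to q, push YZ → (q, bbbabdab, YZ)
  read b, top Y: go to q, push AY → (q, bbabdab, AYZ)
  read b, top A: go to p, push YA → (p, babdab, YAYZ)
  read b, top Y: go to p, push ε → (p, abdab, AYZ)
  read a, top A: go to q, push ε → (q, bdab, YZ)
  read b, top Y: go to q, push AY → (q, dab, AYZ)
  read d, top A: go to q, push ε → (q, ab, YZ)
  read a, top Y: go to q, push YY → (q, b, YYZ)
  read b, top Y: go to q, push AY → (q, ε, AYYZ)
All input consumed; M is in state q.

q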